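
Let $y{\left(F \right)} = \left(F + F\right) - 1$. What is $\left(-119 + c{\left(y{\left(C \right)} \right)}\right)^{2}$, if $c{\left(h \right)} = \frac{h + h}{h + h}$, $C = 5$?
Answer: $13924$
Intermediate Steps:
$y{\left(F \right)} = -1 + 2 F$ ($y{\left(F \right)} = 2 F - 1 = -1 + 2 F$)
$c{\left(h \right)} = 1$ ($c{\left(h \right)} = \frac{2 h}{2 h} = 2 h \frac{1}{2 h} = 1$)
$\left(-119 + c{\left(y{\left(C \right)} \right)}\right)^{2} = \left(-119 + 1\right)^{2} = \left(-118\right)^{2} = 13924$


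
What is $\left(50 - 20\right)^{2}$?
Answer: $900$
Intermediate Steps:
$\left(50 - 20\right)^{2} = 30^{2} = 900$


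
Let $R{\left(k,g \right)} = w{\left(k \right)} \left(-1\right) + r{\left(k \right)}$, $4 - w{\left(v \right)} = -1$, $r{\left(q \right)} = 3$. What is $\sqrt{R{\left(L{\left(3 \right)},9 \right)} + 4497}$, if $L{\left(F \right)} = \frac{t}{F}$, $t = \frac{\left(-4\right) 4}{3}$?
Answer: $\sqrt{4495} \approx 67.045$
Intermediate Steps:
$t = - \frac{16}{3}$ ($t = \left(-16\right) \frac{1}{3} = - \frac{16}{3} \approx -5.3333$)
$w{\left(v \right)} = 5$ ($w{\left(v \right)} = 4 - -1 = 4 + 1 = 5$)
$L{\left(F \right)} = - \frac{16}{3 F}$
$R{\left(k,g \right)} = -2$ ($R{\left(k,g \right)} = 5 \left(-1\right) + 3 = -5 + 3 = -2$)
$\sqrt{R{\left(L{\left(3 \right)},9 \right)} + 4497} = \sqrt{-2 + 4497} = \sqrt{4495}$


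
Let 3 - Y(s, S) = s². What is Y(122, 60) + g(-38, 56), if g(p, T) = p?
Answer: -14919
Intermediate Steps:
Y(s, S) = 3 - s²
Y(122, 60) + g(-38, 56) = (3 - 1*122²) - 38 = (3 - 1*14884) - 38 = (3 - 14884) - 38 = -14881 - 38 = -14919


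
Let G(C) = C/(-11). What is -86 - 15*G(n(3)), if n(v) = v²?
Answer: -811/11 ≈ -73.727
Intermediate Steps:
G(C) = -C/11 (G(C) = C*(-1/11) = -C/11)
-86 - 15*G(n(3)) = -86 - (-15)*3²/11 = -86 - (-15)*9/11 = -86 - 15*(-9/11) = -86 + 135/11 = -811/11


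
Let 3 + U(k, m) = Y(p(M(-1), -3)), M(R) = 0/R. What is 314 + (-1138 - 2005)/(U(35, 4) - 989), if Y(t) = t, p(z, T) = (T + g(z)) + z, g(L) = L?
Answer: 315573/995 ≈ 317.16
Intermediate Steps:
M(R) = 0
p(z, T) = T + 2*z (p(z, T) = (T + z) + z = T + 2*z)
U(k, m) = -6 (U(k, m) = -3 + (-3 + 2*0) = -3 + (-3 + 0) = -3 - 3 = -6)
314 + (-1138 - 2005)/(U(35, 4) - 989) = 314 + (-1138 - 2005)/(-6 - 989) = 314 - 3143/(-995) = 314 - 3143*(-1/995) = 314 + 3143/995 = 315573/995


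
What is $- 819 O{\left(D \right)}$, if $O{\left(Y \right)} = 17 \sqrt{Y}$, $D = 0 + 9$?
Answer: $-41769$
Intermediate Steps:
$D = 9$
$- 819 O{\left(D \right)} = - 819 \cdot 17 \sqrt{9} = - 819 \cdot 17 \cdot 3 = \left(-819\right) 51 = -41769$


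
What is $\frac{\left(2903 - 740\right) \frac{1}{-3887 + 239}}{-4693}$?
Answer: $\frac{721}{5706688} \approx 0.00012634$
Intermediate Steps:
$\frac{\left(2903 - 740\right) \frac{1}{-3887 + 239}}{-4693} = \frac{2163}{-3648} \left(- \frac{1}{4693}\right) = 2163 \left(- \frac{1}{3648}\right) \left(- \frac{1}{4693}\right) = \left(- \frac{721}{1216}\right) \left(- \frac{1}{4693}\right) = \frac{721}{5706688}$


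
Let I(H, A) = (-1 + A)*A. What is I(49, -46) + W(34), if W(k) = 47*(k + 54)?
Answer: 6298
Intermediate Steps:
I(H, A) = A*(-1 + A)
W(k) = 2538 + 47*k (W(k) = 47*(54 + k) = 2538 + 47*k)
I(49, -46) + W(34) = -46*(-1 - 46) + (2538 + 47*34) = -46*(-47) + (2538 + 1598) = 2162 + 4136 = 6298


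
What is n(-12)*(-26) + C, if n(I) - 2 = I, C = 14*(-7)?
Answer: 162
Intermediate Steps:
C = -98
n(I) = 2 + I
n(-12)*(-26) + C = (2 - 12)*(-26) - 98 = -10*(-26) - 98 = 260 - 98 = 162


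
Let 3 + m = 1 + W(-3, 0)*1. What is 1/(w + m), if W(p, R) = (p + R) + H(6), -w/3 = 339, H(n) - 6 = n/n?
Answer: -1/1015 ≈ -0.00098522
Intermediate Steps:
H(n) = 7 (H(n) = 6 + n/n = 6 + 1 = 7)
w = -1017 (w = -3*339 = -1017)
W(p, R) = 7 + R + p (W(p, R) = (p + R) + 7 = (R + p) + 7 = 7 + R + p)
m = 2 (m = -3 + (1 + (7 + 0 - 3)*1) = -3 + (1 + 4*1) = -3 + (1 + 4) = -3 + 5 = 2)
1/(w + m) = 1/(-1017 + 2) = 1/(-1015) = -1/1015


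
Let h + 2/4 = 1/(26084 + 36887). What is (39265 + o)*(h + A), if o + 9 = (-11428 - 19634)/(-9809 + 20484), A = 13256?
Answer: 49966669267200361/96030775 ≈ 5.2032e+8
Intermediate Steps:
o = -127137/10675 (o = -9 + (-11428 - 19634)/(-9809 + 20484) = -9 - 31062/10675 = -127137/10675 ≈ -11.910)
h = -62969/125942 (h = -½ + 1/(26084 + 36887) = -½ + 1/62971 = -62969/125942 ≈ -0.49998)
(39265 + o)*(h + A) = (39265 - 127137/10675)*(-62969/125942 + 13256) = (419026738/10675)*(1669424183/125942) = 49966669267200361/96030775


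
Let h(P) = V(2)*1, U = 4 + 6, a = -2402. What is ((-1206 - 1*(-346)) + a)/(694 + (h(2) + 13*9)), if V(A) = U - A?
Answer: -466/117 ≈ -3.9829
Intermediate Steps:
U = 10
V(A) = 10 - A
h(P) = 8 (h(P) = (10 - 1*2)*1 = (10 - 2)*1 = 8*1 = 8)
((-1206 - 1*(-346)) + a)/(694 + (h(2) + 13*9)) = ((-1206 - 1*(-346)) - 2402)/(694 + (8 + 13*9)) = ((-1206 + 346) - 2402)/(694 + (8 + 117)) = (-860 - 2402)/(694 + 125) = -3262/819 = -3262*1/819 = -466/117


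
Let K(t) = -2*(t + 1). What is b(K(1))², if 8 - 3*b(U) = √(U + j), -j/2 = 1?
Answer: (8 - I*√6)²/9 ≈ 6.4444 - 4.3546*I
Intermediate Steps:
j = -2 (j = -2*1 = -2)
K(t) = -2 - 2*t (K(t) = -2*(1 + t) = -2 - 2*t)
b(U) = 8/3 - √(-2 + U)/3 (b(U) = 8/3 - √(U - 2)/3 = 8/3 - √(-2 + U)/3)
b(K(1))² = (8/3 - √(-2 + (-2 - 2*1))/3)² = (8/3 - √(-2 + (-2 - 2))/3)² = (8/3 - √(-2 - 4)/3)² = (8/3 - I*√6/3)²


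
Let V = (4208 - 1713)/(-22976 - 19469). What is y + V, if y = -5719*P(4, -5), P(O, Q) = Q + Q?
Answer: 485485411/8489 ≈ 57190.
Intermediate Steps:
P(O, Q) = 2*Q
V = -499/8489 (V = 2495/(-42445) = 2495*(-1/42445) = -499/8489 ≈ -0.058782)
y = 57190 (y = -11438*(-5) = -5719*(-10) = 57190)
y + V = 57190 - 499/8489 = 485485411/8489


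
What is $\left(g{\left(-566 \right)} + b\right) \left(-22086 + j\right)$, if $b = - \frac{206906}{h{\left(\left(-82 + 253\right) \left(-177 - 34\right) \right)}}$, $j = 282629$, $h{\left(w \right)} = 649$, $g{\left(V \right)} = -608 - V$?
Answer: $- \frac{61009791052}{649} \approx -9.4006 \cdot 10^{7}$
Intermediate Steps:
$b = - \frac{206906}{649} \approx -318.81$
$\left(g{\left(-566 \right)} + b\right) \left(-22086 + j\right) = \left(\left(-608 - -566\right) - \frac{206906}{649}\right) \left(-22086 + 282629\right) = \left(\left(-608 + 566\right) - \frac{206906}{649}\right) 260543 = \left(-42 - \frac{206906}{649}\right) 260543 = \left(- \frac{234164}{649}\right) 260543 = - \frac{61009791052}{649}$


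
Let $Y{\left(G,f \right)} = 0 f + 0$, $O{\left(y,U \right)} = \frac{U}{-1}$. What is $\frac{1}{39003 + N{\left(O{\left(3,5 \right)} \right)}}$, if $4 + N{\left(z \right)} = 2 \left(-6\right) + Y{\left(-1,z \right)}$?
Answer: $\frac{1}{38987} \approx 2.565 \cdot 10^{-5}$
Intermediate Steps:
$O{\left(y,U \right)} = - U$ ($O{\left(y,U \right)} = U \left(-1\right) = - U$)
$Y{\left(G,f \right)} = 0$ ($Y{\left(G,f \right)} = 0 + 0 = 0$)
$N{\left(z \right)} = -16$ ($N{\left(z \right)} = -4 + \left(2 \left(-6\right) + 0\right) = -4 + \left(-12 + 0\right) = -4 - 12 = -16$)
$\frac{1}{39003 + N{\left(O{\left(3,5 \right)} \right)}} = \frac{1}{39003 - 16} = \frac{1}{38987}$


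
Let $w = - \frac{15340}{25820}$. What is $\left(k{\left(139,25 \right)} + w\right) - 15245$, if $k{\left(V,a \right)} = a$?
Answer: $- \frac{19649787}{1291} \approx -15221.0$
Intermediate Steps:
$w = - \frac{767}{1291}$ ($w = \left(-15340\right) \frac{1}{25820} = - \frac{767}{1291} \approx -0.59411$)
$\left(k{\left(139,25 \right)} + w\right) - 15245 = \left(25 - \frac{767}{1291}\right) - 15245 = \frac{31508}{1291} - 15245 = - \frac{19649787}{1291}$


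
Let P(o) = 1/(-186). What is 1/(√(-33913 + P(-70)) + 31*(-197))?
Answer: -1135902/6943261333 - 7*I*√23943966/6943261333 ≈ -0.0001636 - 4.9332e-6*I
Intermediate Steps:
P(o) = -1/186
1/(√(-33913 + P(-70)) + 31*(-197)) = 1/(√(-33913 - 1/186) + 31*(-197)) = 1/(√(-6307819/186) - 6107) = 1/(7*I*√23943966/186 - 6107) = 1/(-6107 + 7*I*√23943966/186)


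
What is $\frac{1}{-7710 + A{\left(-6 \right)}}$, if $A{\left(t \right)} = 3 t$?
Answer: $- \frac{1}{7728} \approx -0.0001294$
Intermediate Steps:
$\frac{1}{-7710 + A{\left(-6 \right)}} = \frac{1}{-7710 + 3 \left(-6\right)} = \frac{1}{-7710 - 18} = \frac{1}{-7728} = - \frac{1}{7728}$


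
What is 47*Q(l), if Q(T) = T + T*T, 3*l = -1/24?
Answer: -3337/5184 ≈ -0.64371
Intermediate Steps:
l = -1/72 (l = (-1/24)/3 = (-1*1/24)/3 = (⅓)*(-1/24) = -1/72 ≈ -0.013889)
Q(T) = T + T²
47*Q(l) = 47*(-(1 - 1/72)/72) = 47*(-1/72*71/72) = 47*(-71/5184) = -3337/5184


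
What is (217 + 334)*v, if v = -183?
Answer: -100833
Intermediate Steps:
(217 + 334)*v = (217 + 334)*(-183) = 551*(-183) = -100833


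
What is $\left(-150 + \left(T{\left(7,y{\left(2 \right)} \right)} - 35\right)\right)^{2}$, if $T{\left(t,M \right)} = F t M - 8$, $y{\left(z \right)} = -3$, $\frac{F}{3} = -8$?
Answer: $96721$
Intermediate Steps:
$F = -24$ ($F = 3 \left(-8\right) = -24$)
$T{\left(t,M \right)} = -8 - 24 M t$ ($T{\left(t,M \right)} = - 24 t M - 8 = - 24 M t - 8 = -8 - 24 M t$)
$\left(-150 + \left(T{\left(7,y{\left(2 \right)} \right)} - 35\right)\right)^{2} = \left(-150 - \left(43 - 504\right)\right)^{2} = \left(-150 + \left(\left(-8 + 504\right) - 35\right)\right)^{2} = \left(-150 + \left(496 - 35\right)\right)^{2} = \left(-150 + 461\right)^{2} = 311^{2} = 96721$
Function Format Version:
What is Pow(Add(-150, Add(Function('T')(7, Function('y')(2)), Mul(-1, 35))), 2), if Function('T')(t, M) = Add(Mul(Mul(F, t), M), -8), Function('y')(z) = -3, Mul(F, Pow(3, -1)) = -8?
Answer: 96721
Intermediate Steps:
F = -24 (F = Mul(3, -8) = -24)
Function('T')(t, M) = Add(-8, Mul(-24, M, t)) (Function('T')(t, M) = Add(Mul(Mul(-24, t), M), -8) = Add(Mul(-24, M, t), -8) = Add(-8, Mul(-24, M, t)))
Pow(Add(-150, Add(Function('T')(7, Function('y')(2)), Mul(-1, 35))), 2) = Pow(Add(-150, Add(Add(-8, Mul(-24, -3, 7)), Mul(-1, 35))), 2) = Pow(Add(-150, Add(Add(-8, 504), -35)), 2) = Pow(Add(-150, Add(496, -35)), 2) = Pow(Add(-150, 461), 2) = Pow(311, 2) = 96721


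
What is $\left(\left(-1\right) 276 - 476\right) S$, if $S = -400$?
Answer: $300800$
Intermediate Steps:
$\left(\left(-1\right) 276 - 476\right) S = \left(\left(-1\right) 276 - 476\right) \left(-400\right) = \left(-276 - 476\right) \left(-400\right) = \left(-752\right) \left(-400\right) = 300800$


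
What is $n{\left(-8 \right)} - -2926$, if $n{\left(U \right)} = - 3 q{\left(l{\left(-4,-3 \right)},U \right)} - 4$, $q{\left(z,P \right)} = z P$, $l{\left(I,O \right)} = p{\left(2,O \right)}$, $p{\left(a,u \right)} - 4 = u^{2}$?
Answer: $3234$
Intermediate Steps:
$p{\left(a,u \right)} = 4 + u^{2}$
$l{\left(I,O \right)} = 4 + O^{2}$
$q{\left(z,P \right)} = P z$
$n{\left(U \right)} = -4 - 39 U$ ($n{\left(U \right)} = - 3 U \left(4 + \left(-3\right)^{2}\right) - 4 = - 3 U \left(4 + 9\right) - 4 = - 3 U 13 - 4 = - 3 \cdot 13 U - 4 = - 39 U - 4 = -4 - 39 U$)
$n{\left(-8 \right)} - -2926 = \left(-4 - -312\right) - -2926 = \left(-4 + 312\right) + 2926 = 308 + 2926 = 3234$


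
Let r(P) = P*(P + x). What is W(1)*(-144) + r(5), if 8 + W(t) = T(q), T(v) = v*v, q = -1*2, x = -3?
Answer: 586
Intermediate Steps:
q = -2
T(v) = v**2
W(t) = -4 (W(t) = -8 + (-2)**2 = -8 + 4 = -4)
r(P) = P*(-3 + P) (r(P) = P*(P - 3) = P*(-3 + P))
W(1)*(-144) + r(5) = -4*(-144) + 5*(-3 + 5) = 576 + 5*2 = 576 + 10 = 586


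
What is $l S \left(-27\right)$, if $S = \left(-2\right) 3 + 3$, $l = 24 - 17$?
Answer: $567$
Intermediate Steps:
$l = 7$ ($l = 24 - 17 = 7$)
$S = -3$ ($S = -6 + 3 = -3$)
$l S \left(-27\right) = 7 \left(-3\right) \left(-27\right) = \left(-21\right) \left(-27\right) = 567$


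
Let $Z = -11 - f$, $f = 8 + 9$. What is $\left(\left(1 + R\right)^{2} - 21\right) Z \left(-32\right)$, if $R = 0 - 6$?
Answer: $3584$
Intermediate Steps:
$f = 17$
$R = -6$ ($R = 0 - 6 = -6$)
$Z = -28$ ($Z = -11 - 17 = -28$)
$\left(\left(1 + R\right)^{2} - 21\right) Z \left(-32\right) = \left(\left(1 - 6\right)^{2} - 21\right) \left(-28\right) \left(-32\right) = \left(\left(-5\right)^{2} - 21\right) \left(-28\right) \left(-32\right) = \left(25 - 21\right) \left(-28\right) \left(-32\right) = 4 \left(-28\right) \left(-32\right) = \left(-112\right) \left(-32\right) = 3584$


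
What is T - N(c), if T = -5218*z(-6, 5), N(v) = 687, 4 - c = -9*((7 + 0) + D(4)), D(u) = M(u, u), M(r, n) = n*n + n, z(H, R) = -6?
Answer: 30621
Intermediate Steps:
M(r, n) = n + n² (M(r, n) = n² + n = n + n²)
D(u) = u*(1 + u)
c = 247 (c = 4 - (-9)*((7 + 0) + 4*(1 + 4)) = 4 - (-9)*(7 + 4*5) = 4 - (-9)*(7 + 20) = 4 - (-9)*27 = 4 - 1*(-243) = 4 + 243 = 247)
T = 31308 (T = -5218*(-6) = 31308)
T - N(c) = 31308 - 1*687 = 31308 - 687 = 30621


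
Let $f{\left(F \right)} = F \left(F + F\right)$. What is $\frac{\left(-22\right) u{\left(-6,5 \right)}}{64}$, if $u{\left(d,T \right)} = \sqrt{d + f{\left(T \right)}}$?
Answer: $- \frac{11 \sqrt{11}}{16} \approx -2.2802$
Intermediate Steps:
$f{\left(F \right)} = 2 F^{2}$ ($f{\left(F \right)} = F 2 F = 2 F^{2}$)
$u{\left(d,T \right)} = \sqrt{d + 2 T^{2}}$
$\frac{\left(-22\right) u{\left(-6,5 \right)}}{64} = \frac{\left(-22\right) \sqrt{-6 + 2 \cdot 5^{2}}}{64} = - 22 \sqrt{-6 + 2 \cdot 25} \cdot \frac{1}{64} = - 22 \sqrt{-6 + 50} \cdot \frac{1}{64} = - 22 \sqrt{44} \cdot \frac{1}{64} = - 22 \cdot 2 \sqrt{11} \cdot \frac{1}{64} = - 44 \sqrt{11} \cdot \frac{1}{64} = - \frac{11 \sqrt{11}}{16}$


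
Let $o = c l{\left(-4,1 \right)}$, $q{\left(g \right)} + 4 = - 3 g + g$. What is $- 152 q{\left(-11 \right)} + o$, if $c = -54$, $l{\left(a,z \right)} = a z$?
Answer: $-2520$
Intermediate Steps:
$q{\left(g \right)} = -4 - 2 g$ ($q{\left(g \right)} = -4 + \left(- 3 g + g\right) = -4 - 2 g$)
$o = 216$ ($o = - 54 \left(\left(-4\right) 1\right) = \left(-54\right) \left(-4\right) = 216$)
$- 152 q{\left(-11 \right)} + o = - 152 \left(-4 - -22\right) + 216 = - 152 \left(-4 + 22\right) + 216 = \left(-152\right) 18 + 216 = -2736 + 216 = -2520$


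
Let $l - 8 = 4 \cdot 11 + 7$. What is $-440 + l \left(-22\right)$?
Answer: $-1738$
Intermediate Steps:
$l = 59$ ($l = 8 + \left(4 \cdot 11 + 7\right) = 8 + \left(44 + 7\right) = 8 + 51 = 59$)
$-440 + l \left(-22\right) = -440 + 59 \left(-22\right) = -440 - 1298 = -1738$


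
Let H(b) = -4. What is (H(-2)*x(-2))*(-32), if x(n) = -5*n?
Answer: 1280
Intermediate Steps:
(H(-2)*x(-2))*(-32) = -(-20)*(-2)*(-32) = -4*10*(-32) = -40*(-32) = 1280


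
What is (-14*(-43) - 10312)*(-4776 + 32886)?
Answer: -272948100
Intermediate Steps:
(-14*(-43) - 10312)*(-4776 + 32886) = (602 - 10312)*28110 = -9710*28110 = -272948100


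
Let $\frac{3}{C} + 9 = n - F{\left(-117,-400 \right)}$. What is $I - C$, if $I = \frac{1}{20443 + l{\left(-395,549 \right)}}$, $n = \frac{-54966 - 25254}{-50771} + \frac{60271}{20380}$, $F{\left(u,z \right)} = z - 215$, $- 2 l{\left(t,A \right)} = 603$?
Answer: $- \frac{17682938140454}{3635431228700449} \approx -0.0048641$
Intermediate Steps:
$l{\left(t,A \right)} = - \frac{603}{2}$ ($l{\left(t,A \right)} = \left(- \frac{1}{2}\right) 603 = - \frac{603}{2}$)
$F{\left(u,z \right)} = -215 + z$ ($F{\left(u,z \right)} = z - 215 = -215 + z$)
$n = \frac{670700363}{147816140}$ ($n = \left(-80220\right) \left(- \frac{1}{50771}\right) + 60271 \cdot \frac{1}{20380} = \frac{11460}{7253} + \frac{60271}{20380} = \frac{670700363}{147816140} \approx 4.5374$)
$C = \frac{443448420}{90247281203}$ ($C = \frac{3}{-9 + \left(\frac{670700363}{147816140} - \left(-215 - 400\right)\right)} = \frac{3}{-9 + \left(\frac{670700363}{147816140} - -615\right)} = \frac{3}{-9 + \left(\frac{670700363}{147816140} + 615\right)} = \frac{3}{-9 + \frac{91577626463}{147816140}} = \frac{3}{\frac{90247281203}{147816140}} = 3 \cdot \frac{147816140}{90247281203} = \frac{443448420}{90247281203} \approx 0.0049137$)
$I = \frac{2}{40283}$ ($I = \frac{1}{20443 - \frac{603}{2}} = \frac{1}{\frac{40283}{2}} = \frac{2}{40283} \approx 4.9649 \cdot 10^{-5}$)
$I - C = \frac{2}{40283} - \frac{443448420}{90247281203} = - \frac{17682938140454}{3635431228700449}$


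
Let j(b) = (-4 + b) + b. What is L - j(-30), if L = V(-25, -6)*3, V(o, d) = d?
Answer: 46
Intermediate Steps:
L = -18 (L = -6*3 = -18)
j(b) = -4 + 2*b
L - j(-30) = -18 - (-4 + 2*(-30)) = -18 - (-4 - 60) = -18 - 1*(-64) = -18 + 64 = 46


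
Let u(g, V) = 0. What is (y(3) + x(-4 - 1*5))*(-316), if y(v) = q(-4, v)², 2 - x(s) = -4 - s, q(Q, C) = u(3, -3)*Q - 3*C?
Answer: -24648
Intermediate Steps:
q(Q, C) = -3*C (q(Q, C) = 0*Q - 3*C = 0 - 3*C = -3*C)
x(s) = 6 + s (x(s) = 2 - (-4 - s) = 2 + (4 + s) = 6 + s)
y(v) = 9*v² (y(v) = (-3*v)² = 9*v²)
(y(3) + x(-4 - 1*5))*(-316) = (9*3² + (6 + (-4 - 1*5)))*(-316) = (9*9 + (6 + (-4 - 5)))*(-316) = (81 + (6 - 9))*(-316) = (81 - 3)*(-316) = 78*(-316) = -24648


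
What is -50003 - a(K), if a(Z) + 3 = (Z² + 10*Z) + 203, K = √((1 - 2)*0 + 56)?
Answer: -50259 - 20*√14 ≈ -50334.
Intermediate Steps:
K = 2*√14 (K = √(-1*0 + 56) = √(0 + 56) = √56 = 2*√14 ≈ 7.4833)
a(Z) = 200 + Z² + 10*Z (a(Z) = -3 + ((Z² + 10*Z) + 203) = -3 + (203 + Z² + 10*Z) = 200 + Z² + 10*Z)
-50003 - a(K) = -50003 - (200 + (2*√14)² + 10*(2*√14)) = -50003 - (200 + 56 + 20*√14) = -50003 - (256 + 20*√14) = -50003 + (-256 - 20*√14) = -50259 - 20*√14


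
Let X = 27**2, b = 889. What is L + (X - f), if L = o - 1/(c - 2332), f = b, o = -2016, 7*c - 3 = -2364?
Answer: -40658553/18685 ≈ -2176.0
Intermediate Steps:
c = -2361/7 (c = 3/7 + (1/7)*(-2364) = 3/7 - 2364/7 = -2361/7 ≈ -337.29)
X = 729
f = 889
L = -37668953/18685 (L = -2016 - 1/(-2361/7 - 2332) = -2016 - 1/(-18685/7) = -2016 - 1*(-7/18685) = -2016 + 7/18685 = -37668953/18685 ≈ -2016.0)
L + (X - f) = -37668953/18685 + (729 - 1*889) = -37668953/18685 + (729 - 889) = -37668953/18685 - 160 = -40658553/18685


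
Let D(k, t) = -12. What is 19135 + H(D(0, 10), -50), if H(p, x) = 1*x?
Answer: 19085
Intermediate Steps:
H(p, x) = x
19135 + H(D(0, 10), -50) = 19135 - 50 = 19085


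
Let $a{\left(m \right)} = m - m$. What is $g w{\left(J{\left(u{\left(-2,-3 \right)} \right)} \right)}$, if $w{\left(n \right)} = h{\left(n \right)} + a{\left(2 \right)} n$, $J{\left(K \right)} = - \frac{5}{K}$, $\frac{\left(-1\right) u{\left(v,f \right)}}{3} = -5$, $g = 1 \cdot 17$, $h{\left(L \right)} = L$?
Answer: $- \frac{17}{3} \approx -5.6667$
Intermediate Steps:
$a{\left(m \right)} = 0$
$g = 17$
$u{\left(v,f \right)} = 15$ ($u{\left(v,f \right)} = \left(-3\right) \left(-5\right) = 15$)
$w{\left(n \right)} = n$ ($w{\left(n \right)} = n + 0 n = n + 0 = n$)
$g w{\left(J{\left(u{\left(-2,-3 \right)} \right)} \right)} = 17 \left(- \frac{5}{15}\right) = 17 \left(\left(-5\right) \frac{1}{15}\right) = 17 \left(- \frac{1}{3}\right) = - \frac{17}{3}$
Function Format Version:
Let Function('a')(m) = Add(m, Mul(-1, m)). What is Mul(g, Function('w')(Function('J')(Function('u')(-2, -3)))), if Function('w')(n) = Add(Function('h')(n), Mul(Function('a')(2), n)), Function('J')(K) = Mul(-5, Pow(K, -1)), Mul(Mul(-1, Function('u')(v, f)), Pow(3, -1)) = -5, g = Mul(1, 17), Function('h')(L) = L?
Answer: Rational(-17, 3) ≈ -5.6667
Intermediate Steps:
Function('a')(m) = 0
g = 17
Function('u')(v, f) = 15 (Function('u')(v, f) = Mul(-3, -5) = 15)
Function('w')(n) = n (Function('w')(n) = Add(n, Mul(0, n)) = Add(n, 0) = n)
Mul(g, Function('w')(Function('J')(Function('u')(-2, -3)))) = Mul(17, Mul(-5, Pow(15, -1))) = Mul(17, Mul(-5, Rational(1, 15))) = Mul(17, Rational(-1, 3)) = Rational(-17, 3)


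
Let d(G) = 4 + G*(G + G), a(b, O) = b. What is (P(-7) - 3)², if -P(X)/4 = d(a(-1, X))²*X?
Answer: 1010025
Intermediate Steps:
d(G) = 4 + 2*G² (d(G) = 4 + G*(2*G) = 4 + 2*G²)
P(X) = -144*X (P(X) = -4*(4 + 2*(-1)²)²*X = -4*(4 + 2*1)²*X = -4*(4 + 2)²*X = -4*6²*X = -144*X)
(P(-7) - 3)² = (-144*(-7) - 3)² = (1008 - 3)² = 1005² = 1010025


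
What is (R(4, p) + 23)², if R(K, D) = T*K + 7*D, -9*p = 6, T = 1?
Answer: 4489/9 ≈ 498.78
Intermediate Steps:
p = -⅔ (p = -⅑*6 = -⅔ ≈ -0.66667)
R(K, D) = K + 7*D (R(K, D) = 1*K + 7*D = K + 7*D)
(R(4, p) + 23)² = ((4 + 7*(-⅔)) + 23)² = ((4 - 14/3) + 23)² = (-⅔ + 23)² = (67/3)² = 4489/9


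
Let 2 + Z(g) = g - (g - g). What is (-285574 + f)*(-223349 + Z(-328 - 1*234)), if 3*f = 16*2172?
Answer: 61349922870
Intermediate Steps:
Z(g) = -2 + g (Z(g) = -2 + (g - (g - g)) = -2 + (g - 1*0) = -2 + (g + 0) = -2 + g)
f = 11584 (f = (16*2172)/3 = (⅓)*34752 = 11584)
(-285574 + f)*(-223349 + Z(-328 - 1*234)) = (-285574 + 11584)*(-223349 + (-2 + (-328 - 1*234))) = -273990*(-223349 + (-2 + (-328 - 234))) = -273990*(-223349 + (-2 - 562)) = -273990*(-223349 - 564) = -273990*(-223913) = 61349922870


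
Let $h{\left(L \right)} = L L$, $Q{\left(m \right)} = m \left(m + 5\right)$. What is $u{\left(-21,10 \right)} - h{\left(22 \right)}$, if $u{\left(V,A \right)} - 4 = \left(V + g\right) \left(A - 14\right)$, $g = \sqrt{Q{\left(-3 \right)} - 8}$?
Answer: $-396 - 4 i \sqrt{14} \approx -396.0 - 14.967 i$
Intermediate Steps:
$Q{\left(m \right)} = m \left(5 + m\right)$
$g = i \sqrt{14}$ ($g = \sqrt{- 3 \left(5 - 3\right) - 8} = \sqrt{\left(-3\right) 2 - 8} = \sqrt{-6 - 8} = \sqrt{-14} = i \sqrt{14} \approx 3.7417 i$)
$u{\left(V,A \right)} = 4 + \left(-14 + A\right) \left(V + i \sqrt{14}\right)$ ($u{\left(V,A \right)} = 4 + \left(V + i \sqrt{14}\right) \left(A - 14\right) = 4 + \left(V + i \sqrt{14}\right) \left(-14 + A\right) = 4 + \left(-14 + A\right) \left(V + i \sqrt{14}\right)$)
$h{\left(L \right)} = L^{2}$
$u{\left(-21,10 \right)} - h{\left(22 \right)} = \left(4 - -294 + 10 \left(-21\right) - 14 i \sqrt{14} + i 10 \sqrt{14}\right) - 22^{2} = \left(4 + 294 - 210 - 14 i \sqrt{14} + 10 i \sqrt{14}\right) - 484 = \left(88 - 4 i \sqrt{14}\right) - 484 = -396 - 4 i \sqrt{14}$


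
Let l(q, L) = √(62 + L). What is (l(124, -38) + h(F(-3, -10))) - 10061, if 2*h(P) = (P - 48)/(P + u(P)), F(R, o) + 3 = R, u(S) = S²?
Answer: -100619/10 + 2*√6 ≈ -10057.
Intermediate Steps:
F(R, o) = -3 + R
h(P) = (-48 + P)/(2*(P + P²)) (h(P) = ((P - 48)/(P + P²))/2 = ((-48 + P)/(P + P²))/2 = (-48 + P)/(2*(P + P²)))
(l(124, -38) + h(F(-3, -10))) - 10061 = (√(62 - 38) + (-48 + (-3 - 3))/(2*(-3 - 3)*(1 + (-3 - 3)))) - 10061 = (√24 + (½)*(-48 - 6)/(-6*(1 - 6))) - 10061 = (2*√6 + (½)*(-⅙)*(-54)/(-5)) - 10061 = (2*√6 + (½)*(-⅙)*(-⅕)*(-54)) - 10061 = (2*√6 - 9/10) - 10061 = (-9/10 + 2*√6) - 10061 = -100619/10 + 2*√6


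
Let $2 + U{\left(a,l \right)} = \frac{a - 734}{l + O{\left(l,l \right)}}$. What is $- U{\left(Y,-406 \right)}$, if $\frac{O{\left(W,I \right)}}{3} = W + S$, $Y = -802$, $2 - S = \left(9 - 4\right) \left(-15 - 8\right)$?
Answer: $\frac{1010}{1273} \approx 0.7934$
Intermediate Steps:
$S = 117$ ($S = 2 - \left(9 - 4\right) \left(-15 - 8\right) = 2 - 5 \left(-23\right) = 2 - -115 = 2 + 115 = 117$)
$O{\left(W,I \right)} = 351 + 3 W$ ($O{\left(W,I \right)} = 3 \left(W + 117\right) = 3 \left(117 + W\right) = 351 + 3 W$)
$U{\left(a,l \right)} = -2 + \frac{-734 + a}{351 + 4 l}$ ($U{\left(a,l \right)} = -2 + \frac{a - 734}{l + \left(351 + 3 l\right)} = -2 + \frac{-734 + a}{351 + 4 l}$)
$- U{\left(Y,-406 \right)} = - \frac{-1436 - 802 - -3248}{351 + 4 \left(-406\right)} = - \frac{-1436 - 802 + 3248}{351 - 1624} = - \frac{1010}{-1273} = - \frac{\left(-1\right) 1010}{1273} = \left(-1\right) \left(- \frac{1010}{1273}\right) = \frac{1010}{1273}$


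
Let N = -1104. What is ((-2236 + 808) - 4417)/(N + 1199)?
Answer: -1169/19 ≈ -61.526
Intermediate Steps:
((-2236 + 808) - 4417)/(N + 1199) = ((-2236 + 808) - 4417)/(-1104 + 1199) = (-1428 - 4417)/95 = -5845*1/95 = -1169/19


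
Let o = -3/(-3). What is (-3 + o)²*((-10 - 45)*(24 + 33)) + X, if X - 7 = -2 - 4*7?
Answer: -12563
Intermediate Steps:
o = 1 (o = -3*(-⅓) = 1)
X = -23 (X = 7 + (-2 - 4*7) = 7 + (-2 - 28) = 7 - 30 = -23)
(-3 + o)²*((-10 - 45)*(24 + 33)) + X = (-3 + 1)²*((-10 - 45)*(24 + 33)) - 23 = (-2)²*(-55*57) - 23 = 4*(-3135) - 23 = -12540 - 23 = -12563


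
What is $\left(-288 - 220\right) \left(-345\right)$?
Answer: $175260$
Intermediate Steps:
$\left(-288 - 220\right) \left(-345\right) = \left(-508\right) \left(-345\right) = 175260$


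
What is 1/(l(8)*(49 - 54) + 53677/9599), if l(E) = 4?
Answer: -9599/138303 ≈ -0.069406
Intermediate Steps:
1/(l(8)*(49 - 54) + 53677/9599) = 1/(4*(49 - 54) + 53677/9599) = 1/(4*(-5) + 53677*(1/9599)) = 1/(-20 + 53677/9599) = 1/(-138303/9599) = -9599/138303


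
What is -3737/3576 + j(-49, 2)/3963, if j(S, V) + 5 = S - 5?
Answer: -5006905/4723896 ≈ -1.0599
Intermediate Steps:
j(S, V) = -10 + S (j(S, V) = -5 + (S - 5) = -5 + (-5 + S) = -10 + S)
-3737/3576 + j(-49, 2)/3963 = -3737/3576 + (-10 - 49)/3963 = -3737*1/3576 - 59*1/3963 = -3737/3576 - 59/3963 = -5006905/4723896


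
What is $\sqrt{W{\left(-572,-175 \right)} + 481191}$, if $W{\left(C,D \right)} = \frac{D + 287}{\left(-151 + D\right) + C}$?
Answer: $\frac{\sqrt{97008561647}}{449} \approx 693.68$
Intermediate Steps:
$W{\left(C,D \right)} = \frac{287 + D}{-151 + C + D}$
$\sqrt{W{\left(-572,-175 \right)} + 481191} = \sqrt{\frac{287 - 175}{-151 - 572 - 175} + 481191} = \sqrt{\frac{1}{-898} \cdot 112 + 481191} = \sqrt{\left(- \frac{1}{898}\right) 112 + 481191} = \sqrt{- \frac{56}{449} + 481191} = \sqrt{\frac{216054703}{449}} = \frac{\sqrt{97008561647}}{449}$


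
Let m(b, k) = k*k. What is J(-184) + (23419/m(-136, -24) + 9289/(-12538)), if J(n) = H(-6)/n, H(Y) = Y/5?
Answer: 16578633293/415258560 ≈ 39.924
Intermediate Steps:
H(Y) = Y/5 (H(Y) = Y*(⅕) = Y/5)
J(n) = -6/(5*n) (J(n) = ((⅕)*(-6))/n = -6/(5*n))
m(b, k) = k²
J(-184) + (23419/m(-136, -24) + 9289/(-12538)) = -6/5/(-184) + (23419/((-24)²) + 9289/(-12538)) = -6/5*(-1/184) + (23419/576 + 9289*(-1/12538)) = 3/460 + (23419*(1/576) - 9289/12538) = 3/460 + (23419/576 - 9289/12538) = 3/460 + 144138479/3610944 = 16578633293/415258560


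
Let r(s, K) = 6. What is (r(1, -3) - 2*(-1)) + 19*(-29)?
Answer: -543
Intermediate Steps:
(r(1, -3) - 2*(-1)) + 19*(-29) = (6 - 2*(-1)) + 19*(-29) = (6 - 1*(-2)) - 551 = (6 + 2) - 551 = 8 - 551 = -543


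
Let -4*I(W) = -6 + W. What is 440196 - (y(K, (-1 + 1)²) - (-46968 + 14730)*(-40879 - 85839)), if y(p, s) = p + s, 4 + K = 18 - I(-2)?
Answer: 4085575068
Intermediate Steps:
I(W) = 3/2 - W/4 (I(W) = -(-6 + W)/4 = 3/2 - W/4)
K = 12 (K = -4 + (18 - (3/2 - ¼*(-2))) = -4 + (18 - (3/2 + ½)) = -4 + (18 - 1*2) = -4 + (18 - 2) = -4 + 16 = 12)
440196 - (y(K, (-1 + 1)²) - (-46968 + 14730)*(-40879 - 85839)) = 440196 - ((12 + (-1 + 1)²) - (-46968 + 14730)*(-40879 - 85839)) = 440196 - ((12 + 0²) - (-32238)*(-126718)) = 440196 - ((12 + 0) - 1*4085134884) = 440196 - (12 - 4085134884) = 440196 - 1*(-4085134872) = 440196 + 4085134872 = 4085575068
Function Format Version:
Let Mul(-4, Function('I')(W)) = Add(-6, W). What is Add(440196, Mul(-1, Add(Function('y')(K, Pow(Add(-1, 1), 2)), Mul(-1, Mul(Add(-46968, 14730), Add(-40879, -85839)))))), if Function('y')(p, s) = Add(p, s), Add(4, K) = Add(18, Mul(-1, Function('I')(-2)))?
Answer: 4085575068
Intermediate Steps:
Function('I')(W) = Add(Rational(3, 2), Mul(Rational(-1, 4), W)) (Function('I')(W) = Mul(Rational(-1, 4), Add(-6, W)) = Add(Rational(3, 2), Mul(Rational(-1, 4), W)))
K = 12 (K = Add(-4, Add(18, Mul(-1, Add(Rational(3, 2), Mul(Rational(-1, 4), -2))))) = Add(-4, Add(18, Mul(-1, Add(Rational(3, 2), Rational(1, 2))))) = Add(-4, Add(18, Mul(-1, 2))) = Add(-4, Add(18, -2)) = Add(-4, 16) = 12)
Add(440196, Mul(-1, Add(Function('y')(K, Pow(Add(-1, 1), 2)), Mul(-1, Mul(Add(-46968, 14730), Add(-40879, -85839)))))) = Add(440196, Mul(-1, Add(Add(12, Pow(Add(-1, 1), 2)), Mul(-1, Mul(Add(-46968, 14730), Add(-40879, -85839)))))) = Add(440196, Mul(-1, Add(Add(12, Pow(0, 2)), Mul(-1, Mul(-32238, -126718))))) = Add(440196, Mul(-1, Add(Add(12, 0), Mul(-1, 4085134884)))) = Add(440196, Mul(-1, Add(12, -4085134884))) = Add(440196, Mul(-1, -4085134872)) = Add(440196, 4085134872) = 4085575068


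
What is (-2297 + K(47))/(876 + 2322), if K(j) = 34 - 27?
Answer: -1145/1599 ≈ -0.71607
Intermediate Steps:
K(j) = 7
(-2297 + K(47))/(876 + 2322) = (-2297 + 7)/(876 + 2322) = -2290/3198 = -2290*1/3198 = -1145/1599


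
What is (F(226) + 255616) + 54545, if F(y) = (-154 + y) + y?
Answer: 310459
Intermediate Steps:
F(y) = -154 + 2*y
(F(226) + 255616) + 54545 = ((-154 + 2*226) + 255616) + 54545 = ((-154 + 452) + 255616) + 54545 = (298 + 255616) + 54545 = 255914 + 54545 = 310459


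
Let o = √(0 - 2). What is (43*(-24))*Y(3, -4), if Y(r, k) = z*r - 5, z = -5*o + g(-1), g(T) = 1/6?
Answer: 4644 + 15480*I*√2 ≈ 4644.0 + 21892.0*I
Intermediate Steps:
g(T) = ⅙
o = I*√2 (o = √(-2) = I*√2 ≈ 1.4142*I)
z = ⅙ - 5*I*√2 (z = -5*I*√2 + ⅙ = ⅙ - 5*I*√2 ≈ 0.16667 - 7.0711*I)
Y(r, k) = -5 + r*(⅙ - 5*I*√2) (Y(r, k) = (⅙ - 5*I*√2)*r - 5 = r*(⅙ - 5*I*√2) - 5 = -5 + r*(⅙ - 5*I*√2))
(43*(-24))*Y(3, -4) = (43*(-24))*(-5 + (⅙)*3*(1 - 30*I*√2)) = -1032*(-5 + (½ - 15*I*√2)) = -1032*(-9/2 - 15*I*√2) = 4644 + 15480*I*√2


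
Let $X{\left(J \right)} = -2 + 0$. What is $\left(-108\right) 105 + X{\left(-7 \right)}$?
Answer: $-11342$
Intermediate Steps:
$X{\left(J \right)} = -2$
$\left(-108\right) 105 + X{\left(-7 \right)} = \left(-108\right) 105 - 2 = -11340 - 2 = -11342$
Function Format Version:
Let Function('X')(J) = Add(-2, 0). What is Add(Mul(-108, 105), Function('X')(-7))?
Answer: -11342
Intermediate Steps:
Function('X')(J) = -2
Add(Mul(-108, 105), Function('X')(-7)) = Add(Mul(-108, 105), -2) = Add(-11340, -2) = -11342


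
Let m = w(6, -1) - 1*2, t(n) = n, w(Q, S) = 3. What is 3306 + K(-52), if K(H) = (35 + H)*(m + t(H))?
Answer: 4173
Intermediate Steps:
m = 1 (m = 3 - 1*2 = 3 - 2 = 1)
K(H) = (1 + H)*(35 + H) (K(H) = (35 + H)*(1 + H) = (1 + H)*(35 + H))
3306 + K(-52) = 3306 + (35 + (-52)² + 36*(-52)) = 3306 + (35 + 2704 - 1872) = 3306 + 867 = 4173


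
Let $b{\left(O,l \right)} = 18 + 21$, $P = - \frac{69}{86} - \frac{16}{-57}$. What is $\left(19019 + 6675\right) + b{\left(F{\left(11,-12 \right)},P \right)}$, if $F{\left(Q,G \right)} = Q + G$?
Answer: $25733$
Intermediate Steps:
$F{\left(Q,G \right)} = G + Q$
$P = - \frac{2557}{4902}$ ($P = \left(-69\right) \frac{1}{86} - - \frac{16}{57} = - \frac{69}{86} + \frac{16}{57} = - \frac{2557}{4902} \approx -0.52162$)
$b{\left(O,l \right)} = 39$
$\left(19019 + 6675\right) + b{\left(F{\left(11,-12 \right)},P \right)} = \left(19019 + 6675\right) + 39 = 25694 + 39 = 25733$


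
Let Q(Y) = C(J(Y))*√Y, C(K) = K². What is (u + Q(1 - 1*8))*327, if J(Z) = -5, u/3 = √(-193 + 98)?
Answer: I*(981*√95 + 8175*√7) ≈ 31191.0*I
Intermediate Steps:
u = 3*I*√95 (u = 3*√(-193 + 98) = 3*√(-95) = 3*(I*√95) = 3*I*√95 ≈ 29.24*I)
Q(Y) = 25*√Y (Q(Y) = (-5)²*√Y = 25*√Y)
(u + Q(1 - 1*8))*327 = (3*I*√95 + 25*√(1 - 1*8))*327 = (3*I*√95 + 25*√(1 - 8))*327 = (3*I*√95 + 25*√(-7))*327 = (3*I*√95 + 25*(I*√7))*327 = (3*I*√95 + 25*I*√7)*327 = 981*I*√95 + 8175*I*√7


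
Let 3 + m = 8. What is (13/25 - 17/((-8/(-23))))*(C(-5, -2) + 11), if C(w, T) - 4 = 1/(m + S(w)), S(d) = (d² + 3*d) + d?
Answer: -1460321/2000 ≈ -730.16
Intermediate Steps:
m = 5 (m = -3 + 8 = 5)
S(d) = d² + 4*d
C(w, T) = 4 + 1/(5 + w*(4 + w))
(13/25 - 17/((-8/(-23))))*(C(-5, -2) + 11) = (13/25 - 17/((-8/(-23))))*((21 + 4*(-5)*(4 - 5))/(5 - 5*(4 - 5)) + 11) = (13*(1/25) - 17/((-8*(-1/23))))*((21 + 4*(-5)*(-1))/(5 - 5*(-1)) + 11) = (13/25 - 17/8/23)*((21 + 20)/(5 + 5) + 11) = (13/25 - 17*23/8)*(41/10 + 11) = (13/25 - 391/8)*((⅒)*41 + 11) = -9671*(41/10 + 11)/200 = -9671/200*151/10 = -1460321/2000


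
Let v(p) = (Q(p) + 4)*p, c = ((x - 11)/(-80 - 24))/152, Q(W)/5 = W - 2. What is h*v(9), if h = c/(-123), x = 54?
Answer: 387/49856 ≈ 0.0077624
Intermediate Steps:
Q(W) = -10 + 5*W (Q(W) = 5*(W - 2) = 5*(-2 + W) = -10 + 5*W)
c = -43/15808 (c = ((54 - 11)/(-80 - 24))/152 = (43/(-104))*(1/152) = (43*(-1/104))*(1/152) = -43/104*1/152 = -43/15808 ≈ -0.0027201)
v(p) = p*(-6 + 5*p) (v(p) = ((-10 + 5*p) + 4)*p = (-6 + 5*p)*p = p*(-6 + 5*p))
h = 43/1944384 (h = -43/15808/(-123) = -43/15808*(-1/123) = 43/1944384 ≈ 2.2115e-5)
h*v(9) = 43*(9*(-6 + 5*9))/1944384 = 43*(9*(-6 + 45))/1944384 = 43*(9*39)/1944384 = (43/1944384)*351 = 387/49856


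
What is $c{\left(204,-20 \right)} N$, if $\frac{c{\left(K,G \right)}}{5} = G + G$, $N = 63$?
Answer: $-12600$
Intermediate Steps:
$c{\left(K,G \right)} = 10 G$ ($c{\left(K,G \right)} = 5 \left(G + G\right) = 5 \cdot 2 G = 10 G$)
$c{\left(204,-20 \right)} N = 10 \left(-20\right) 63 = \left(-200\right) 63 = -12600$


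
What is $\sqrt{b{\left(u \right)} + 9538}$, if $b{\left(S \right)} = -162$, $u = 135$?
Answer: $4 \sqrt{586} \approx 96.83$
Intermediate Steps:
$\sqrt{b{\left(u \right)} + 9538} = \sqrt{-162 + 9538} = \sqrt{9376} = 4 \sqrt{586}$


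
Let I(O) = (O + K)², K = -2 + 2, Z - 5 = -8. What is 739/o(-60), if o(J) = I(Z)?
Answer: 739/9 ≈ 82.111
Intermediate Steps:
Z = -3 (Z = 5 - 8 = -3)
K = 0
I(O) = O² (I(O) = (O + 0)² = O²)
o(J) = 9 (o(J) = (-3)² = 9)
739/o(-60) = 739/9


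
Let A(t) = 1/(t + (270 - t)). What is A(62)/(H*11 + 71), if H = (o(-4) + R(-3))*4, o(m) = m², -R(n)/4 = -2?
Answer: 1/304290 ≈ 3.2863e-6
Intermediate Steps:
R(n) = 8 (R(n) = -4*(-2) = 8)
H = 96 (H = ((-4)² + 8)*4 = (16 + 8)*4 = 24*4 = 96)
A(t) = 1/270
A(62)/(H*11 + 71) = 1/(270*(96*11 + 71)) = 1/(270*(1056 + 71)) = (1/270)/1127 = (1/270)*(1/1127) = 1/304290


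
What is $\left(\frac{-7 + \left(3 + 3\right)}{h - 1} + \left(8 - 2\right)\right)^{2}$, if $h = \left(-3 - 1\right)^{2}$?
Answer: $\frac{7921}{225} \approx 35.204$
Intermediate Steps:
$h = 16$ ($h = \left(-4\right)^{2} = 16$)
$\left(\frac{-7 + \left(3 + 3\right)}{h - 1} + \left(8 - 2\right)\right)^{2} = \left(\frac{-7 + \left(3 + 3\right)}{16 - 1} + \left(8 - 2\right)\right)^{2} = \left(\frac{-7 + 6}{15} + 6\right)^{2} = \left(\left(-1\right) \frac{1}{15} + 6\right)^{2} = \left(- \frac{1}{15} + 6\right)^{2} = \left(\frac{89}{15}\right)^{2} = \frac{7921}{225}$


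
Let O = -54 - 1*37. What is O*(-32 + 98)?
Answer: -6006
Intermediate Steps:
O = -91 (O = -54 - 37 = -91)
O*(-32 + 98) = -91*(-32 + 98) = -91*66 = -6006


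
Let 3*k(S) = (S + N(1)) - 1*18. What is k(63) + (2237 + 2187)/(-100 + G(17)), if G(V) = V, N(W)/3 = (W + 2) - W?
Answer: -3013/83 ≈ -36.301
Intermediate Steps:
N(W) = 6 (N(W) = 3*((W + 2) - W) = 3*((2 + W) - W) = 3*2 = 6)
k(S) = -4 + S/3 (k(S) = ((S + 6) - 1*18)/3 = ((6 + S) - 18)/3 = (-12 + S)/3 = -4 + S/3)
k(63) + (2237 + 2187)/(-100 + G(17)) = (-4 + (⅓)*63) + (2237 + 2187)/(-100 + 17) = (-4 + 21) + 4424/(-83) = 17 + 4424*(-1/83) = 17 - 4424/83 = -3013/83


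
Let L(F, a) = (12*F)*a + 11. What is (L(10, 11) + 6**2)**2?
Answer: 1868689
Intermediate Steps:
L(F, a) = 11 + 12*F*a (L(F, a) = 12*F*a + 11 = 11 + 12*F*a)
(L(10, 11) + 6**2)**2 = ((11 + 12*10*11) + 6**2)**2 = ((11 + 1320) + 36)**2 = (1331 + 36)**2 = 1367**2 = 1868689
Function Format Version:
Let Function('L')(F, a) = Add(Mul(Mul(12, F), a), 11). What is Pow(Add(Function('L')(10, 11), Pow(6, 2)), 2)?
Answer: 1868689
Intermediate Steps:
Function('L')(F, a) = Add(11, Mul(12, F, a)) (Function('L')(F, a) = Add(Mul(12, F, a), 11) = Add(11, Mul(12, F, a)))
Pow(Add(Function('L')(10, 11), Pow(6, 2)), 2) = Pow(Add(Add(11, Mul(12, 10, 11)), Pow(6, 2)), 2) = Pow(Add(Add(11, 1320), 36), 2) = Pow(Add(1331, 36), 2) = Pow(1367, 2) = 1868689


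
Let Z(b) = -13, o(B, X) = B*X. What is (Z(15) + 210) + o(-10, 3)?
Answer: 167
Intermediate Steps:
(Z(15) + 210) + o(-10, 3) = (-13 + 210) - 10*3 = 197 - 30 = 167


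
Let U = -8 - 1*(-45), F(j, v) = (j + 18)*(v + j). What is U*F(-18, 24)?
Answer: 0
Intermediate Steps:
F(j, v) = (18 + j)*(j + v)
U = 37 (U = -8 + 45 = 37)
U*F(-18, 24) = 37*((-18)**2 + 18*(-18) + 18*24 - 18*24) = 37*(324 - 324 + 432 - 432) = 37*0 = 0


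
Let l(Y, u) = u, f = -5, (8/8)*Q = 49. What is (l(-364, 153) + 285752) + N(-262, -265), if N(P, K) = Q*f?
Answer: 285660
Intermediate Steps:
Q = 49
N(P, K) = -245 (N(P, K) = 49*(-5) = -245)
(l(-364, 153) + 285752) + N(-262, -265) = (153 + 285752) - 245 = 285905 - 245 = 285660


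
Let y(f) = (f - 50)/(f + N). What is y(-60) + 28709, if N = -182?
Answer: 315804/11 ≈ 28709.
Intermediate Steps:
y(f) = (-50 + f)/(-182 + f) (y(f) = (f - 50)/(f - 182) = (-50 + f)/(-182 + f))
y(-60) + 28709 = (-50 - 60)/(-182 - 60) + 28709 = -110/(-242) + 28709 = -1/242*(-110) + 28709 = 5/11 + 28709 = 315804/11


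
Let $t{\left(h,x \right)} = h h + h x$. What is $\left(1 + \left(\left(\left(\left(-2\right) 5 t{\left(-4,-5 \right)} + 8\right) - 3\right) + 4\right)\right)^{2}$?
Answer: $122500$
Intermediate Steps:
$t{\left(h,x \right)} = h^{2} + h x$
$\left(1 + \left(\left(\left(\left(-2\right) 5 t{\left(-4,-5 \right)} + 8\right) - 3\right) + 4\right)\right)^{2} = \left(1 + \left(\left(\left(\left(-2\right) 5 \left(- 4 \left(-4 - 5\right)\right) + 8\right) - 3\right) + 4\right)\right)^{2} = \left(1 + \left(\left(\left(- 10 \left(\left(-4\right) \left(-9\right)\right) + 8\right) - 3\right) + 4\right)\right)^{2} = \left(1 + \left(\left(\left(\left(-10\right) 36 + 8\right) - 3\right) + 4\right)\right)^{2} = \left(1 + \left(\left(\left(-360 + 8\right) - 3\right) + 4\right)\right)^{2} = \left(1 + \left(\left(-352 - 3\right) + 4\right)\right)^{2} = \left(1 + \left(-355 + 4\right)\right)^{2} = \left(1 - 351\right)^{2} = \left(-350\right)^{2} = 122500$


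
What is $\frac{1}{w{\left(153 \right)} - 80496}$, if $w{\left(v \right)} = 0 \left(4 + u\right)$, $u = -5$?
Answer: $- \frac{1}{80496} \approx -1.2423 \cdot 10^{-5}$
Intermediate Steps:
$w{\left(v \right)} = 0$ ($w{\left(v \right)} = 0 \left(4 - 5\right) = 0 \left(-1\right) = 0$)
$\frac{1}{w{\left(153 \right)} - 80496} = \frac{1}{0 - 80496} = \frac{1}{-80496} = - \frac{1}{80496}$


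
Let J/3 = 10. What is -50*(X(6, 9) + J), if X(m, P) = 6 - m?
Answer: -1500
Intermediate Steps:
J = 30 (J = 3*10 = 30)
-50*(X(6, 9) + J) = -50*((6 - 1*6) + 30) = -50*((6 - 6) + 30) = -50*(0 + 30) = -50*30 = -1500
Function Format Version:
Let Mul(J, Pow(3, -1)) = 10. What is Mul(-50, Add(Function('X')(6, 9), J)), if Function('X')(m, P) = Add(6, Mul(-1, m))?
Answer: -1500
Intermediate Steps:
J = 30 (J = Mul(3, 10) = 30)
Mul(-50, Add(Function('X')(6, 9), J)) = Mul(-50, Add(Add(6, Mul(-1, 6)), 30)) = Mul(-50, Add(Add(6, -6), 30)) = Mul(-50, Add(0, 30)) = Mul(-50, 30) = -1500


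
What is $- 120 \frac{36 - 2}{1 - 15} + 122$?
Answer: $\frac{2894}{7} \approx 413.43$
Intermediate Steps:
$- 120 \frac{36 - 2}{1 - 15} + 122 = - 120 \frac{34}{-14} + 122 = - 120 \cdot 34 \left(- \frac{1}{14}\right) + 122 = \left(-120\right) \left(- \frac{17}{7}\right) + 122 = \frac{2040}{7} + 122 = \frac{2894}{7}$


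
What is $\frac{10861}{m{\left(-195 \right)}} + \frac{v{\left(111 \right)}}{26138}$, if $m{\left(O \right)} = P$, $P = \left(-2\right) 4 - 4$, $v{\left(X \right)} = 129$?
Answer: $- \frac{141941635}{156828} \approx -905.08$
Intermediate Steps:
$P = -12$ ($P = -8 - 4 = -12$)
$m{\left(O \right)} = -12$
$\frac{10861}{m{\left(-195 \right)}} + \frac{v{\left(111 \right)}}{26138} = \frac{10861}{-12} + \frac{129}{26138} = 10861 \left(- \frac{1}{12}\right) + 129 \cdot \frac{1}{26138} = - \frac{10861}{12} + \frac{129}{26138} = - \frac{141941635}{156828}$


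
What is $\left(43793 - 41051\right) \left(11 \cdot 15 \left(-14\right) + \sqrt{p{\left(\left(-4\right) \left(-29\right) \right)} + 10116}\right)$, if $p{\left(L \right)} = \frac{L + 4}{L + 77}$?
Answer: $-6334020 + \frac{5484 \sqrt{94208511}}{193} \approx -6.0582 \cdot 10^{6}$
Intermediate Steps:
$p{\left(L \right)} = \frac{4 + L}{77 + L}$
$\left(43793 - 41051\right) \left(11 \cdot 15 \left(-14\right) + \sqrt{p{\left(\left(-4\right) \left(-29\right) \right)} + 10116}\right) = \left(43793 - 41051\right) \left(11 \cdot 15 \left(-14\right) + \sqrt{\frac{4 - -116}{77 - -116} + 10116}\right) = 2742 \left(165 \left(-14\right) + \sqrt{\frac{4 + 116}{77 + 116} + 10116}\right) = 2742 \left(-2310 + \sqrt{\frac{1}{193} \cdot 120 + 10116}\right) = 2742 \left(-2310 + \sqrt{\frac{120}{193} + 10116}\right) = 2742 \left(-2310 + \sqrt{\frac{1952508}{193}}\right) = 2742 \left(-2310 + \frac{2 \sqrt{94208511}}{193}\right) = -6334020 + \frac{5484 \sqrt{94208511}}{193}$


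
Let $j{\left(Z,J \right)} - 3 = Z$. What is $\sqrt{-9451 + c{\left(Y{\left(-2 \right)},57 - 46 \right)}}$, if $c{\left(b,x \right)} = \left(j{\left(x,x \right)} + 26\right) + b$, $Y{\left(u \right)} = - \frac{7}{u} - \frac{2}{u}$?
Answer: $\frac{i \sqrt{37626}}{2} \approx 96.987 i$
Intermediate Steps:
$j{\left(Z,J \right)} = 3 + Z$
$Y{\left(u \right)} = - \frac{9}{u}$
$c{\left(b,x \right)} = 29 + b + x$ ($c{\left(b,x \right)} = \left(\left(3 + x\right) + 26\right) + b = \left(29 + x\right) + b = 29 + b + x$)
$\sqrt{-9451 + c{\left(Y{\left(-2 \right)},57 - 46 \right)}} = \sqrt{-9451 + \left(29 - \frac{9}{-2} + \left(57 - 46\right)\right)} = \sqrt{-9451 + \left(29 - - \frac{9}{2} + \left(57 - 46\right)\right)} = \sqrt{-9451 + \left(29 + \frac{9}{2} + 11\right)} = \sqrt{-9451 + \frac{89}{2}} = \sqrt{- \frac{18813}{2}} = \frac{i \sqrt{37626}}{2}$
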